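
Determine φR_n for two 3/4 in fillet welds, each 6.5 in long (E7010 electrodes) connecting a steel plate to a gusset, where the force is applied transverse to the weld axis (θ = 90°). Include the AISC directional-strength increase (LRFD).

E70XX → F_EXX = 70 ksi.
t_e = 0.707 × 0.75 = 0.5302 in; A_we = 0.5302 × 13 = 6.893 in².
Directional factor: 1.0 + 0.5 sin^1.5(90°) = 1.5.
F_nw = 0.6 × 70 × 1.5 = 63 ksi.
φR_n = 0.75 × 63 × 6.893 = 325.7 kips.

φR_n ≈ 326 kips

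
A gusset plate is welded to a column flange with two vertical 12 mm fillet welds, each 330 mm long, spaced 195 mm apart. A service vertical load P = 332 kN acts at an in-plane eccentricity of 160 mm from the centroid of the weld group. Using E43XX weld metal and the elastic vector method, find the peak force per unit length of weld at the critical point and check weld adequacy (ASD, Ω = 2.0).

f_max ≈ 1170 N/mm; NOT adequate

E43XX → F_EXX = 430 MPa.
Total weld length L_w = 660 mm. Treat welds as unit-width lines.
Polar moment about centroid: J = 2[d³/12 + d(b/2)²] = 2[330³/12 + 330×97.5²] = 12260000 mm³.
Direct shear f_v = P/L_w = 332×10³ / 660 = 503 N/mm (vertical).
Torsion M = P·e = 332×10³ × 160 = 53120000 N·mm.
Critical point at (x, y) = (97.5, 165) from centroid. f_tx = M·y/J = 714.7 N/mm; f_ty = M·x/J = 422.3 N/mm.
Resultant f_max = √[f_tx² + (f_v + f_ty)²] = √[714.7² + (503 + 422.3)²] = 1169 N/mm.
Capacity per unit length: r_n/Ω = (1/2.0) × 0.6 × 430 × (0.707 × 12) = 1094 N/mm.
1169 > 1094 → NOT adequate.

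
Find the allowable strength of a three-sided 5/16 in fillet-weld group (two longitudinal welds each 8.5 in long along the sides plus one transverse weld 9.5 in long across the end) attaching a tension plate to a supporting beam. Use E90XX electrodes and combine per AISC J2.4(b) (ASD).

E90XX → F_EXX = 90 ksi.
t_e = 0.707 × 0.3125 = 0.2209 in.
R_nwl = 0.6 × 90 × 0.2209 × 17 = 202.8 kips (longitudinal, 2 welds).
R_nwt = 0.6 × 90 × 0.2209 × 9.5 = 113.3 kips (transverse, base value).
(i) R_nwl + R_nwt = 316.2 kips; (ii) 0.85 R_nwl + 1.5 R_nwt = 342.4 kips.
R_n = max = 342.4 kips [governs: (ii)]; R_n/Ω = 171.2 kips.

R_n/Ω ≈ 171 kips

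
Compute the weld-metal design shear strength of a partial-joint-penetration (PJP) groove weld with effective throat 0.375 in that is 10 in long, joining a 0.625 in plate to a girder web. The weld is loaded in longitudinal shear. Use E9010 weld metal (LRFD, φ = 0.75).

E90XX → F_EXX = 90 ksi.
Effective throat (given) t_e = 0.375 in.
A_we = 0.375 × 10 = 3.75 in².
F_nw = 0.6 F_EXX = 54 ksi.
φR_n = 0.75 × 54 × 3.75 = 151.9 kips.

φR_n ≈ 152 kips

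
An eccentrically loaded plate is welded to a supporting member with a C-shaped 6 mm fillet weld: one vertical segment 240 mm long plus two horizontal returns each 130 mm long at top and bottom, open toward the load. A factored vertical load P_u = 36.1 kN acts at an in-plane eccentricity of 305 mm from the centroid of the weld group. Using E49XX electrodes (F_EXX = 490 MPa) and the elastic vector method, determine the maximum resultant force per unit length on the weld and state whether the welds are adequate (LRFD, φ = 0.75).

f_max ≈ 342 N/mm; adequate

Total weld length L_w = 500 mm. Treat welds as unit-width lines.
Centroid: x̄ = 2×130×65 / 500 = 33.8 mm from the vertical weld.
Polar moment about centroid: J = I_x + I_y = [240³/12 + 2×130×120²] + [240×33.8² + 2(130³/12 + 130×31.2²)] = 5789000 mm³.
Direct shear f_v = P/L_w = 36.1×10³ / 500 = 72.2 N/mm (vertical).
Torsion M = P·e = 36.1×10³ × 305 = 11010000 N·mm.
Critical point at (x, y) = (96.2, 120) from centroid. f_tx = M·y/J = 228.2 N/mm; f_ty = M·x/J = 183 N/mm.
Resultant f_max = √[f_tx² + (f_v + f_ty)²] = √[228.2² + (72.2 + 183)²] = 342.3 N/mm.
Capacity per unit length: φr_n = 0.75 × 0.6 × 490 × (0.707 × 6) = 935.4 N/mm.
342.3 ≤ 935.4 → adequate.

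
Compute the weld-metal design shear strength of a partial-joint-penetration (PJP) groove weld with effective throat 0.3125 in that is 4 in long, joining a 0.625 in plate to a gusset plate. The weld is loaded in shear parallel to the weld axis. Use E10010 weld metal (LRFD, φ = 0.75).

E100XX → F_EXX = 100 ksi.
Effective throat (given) t_e = 0.3125 in.
A_we = 0.3125 × 4 = 1.25 in².
F_nw = 0.6 F_EXX = 60 ksi.
φR_n = 0.75 × 60 × 1.25 = 56.25 kips.

φR_n ≈ 56.2 kips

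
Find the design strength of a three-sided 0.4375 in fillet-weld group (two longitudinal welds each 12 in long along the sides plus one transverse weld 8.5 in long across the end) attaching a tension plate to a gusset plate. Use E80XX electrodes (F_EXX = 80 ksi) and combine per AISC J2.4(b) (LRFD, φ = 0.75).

t_e = 0.707 × 0.4375 = 0.3093 in.
R_nwl = 0.6 × 80 × 0.3093 × 24 = 356.3 kip (longitudinal, 2 welds).
R_nwt = 0.6 × 80 × 0.3093 × 8.5 = 126.2 kip (transverse, base value).
(i) R_nwl + R_nwt = 482.5 kip; (ii) 0.85 R_nwl + 1.5 R_nwt = 492.2 kip.
R_n = max = 492.2 kip [governs: (ii)]; φR_n = 369.1 kip.

φR_n ≈ 369 kip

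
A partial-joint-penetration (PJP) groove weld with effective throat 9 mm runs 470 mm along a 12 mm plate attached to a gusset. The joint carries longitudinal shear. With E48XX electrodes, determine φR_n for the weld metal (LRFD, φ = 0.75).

E48XX → F_EXX = 480 MPa.
Effective throat (given) t_e = 9 mm.
A_we = 9 × 470 = 4230 mm².
F_nw = 0.6 F_EXX = 288 MPa.
φR_n = 0.75 × 288 × 4230 × 10⁻³ = 913.7 kN.

φR_n ≈ 914 kN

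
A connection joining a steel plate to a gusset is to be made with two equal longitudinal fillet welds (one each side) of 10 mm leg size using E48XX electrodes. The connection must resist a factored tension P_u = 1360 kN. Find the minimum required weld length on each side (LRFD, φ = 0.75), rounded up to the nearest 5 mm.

L = 450 mm on each side

E48XX → F_EXX = 480 MPa.
Throat t_e = 0.707 × 10 = 7.07 mm.
φr_n = 0.75 × 0.6 × 480 × 7.07 × 10⁻³ = 1.527 kN/mm.
L_req = P_u / φr_n = 1360 / 1.527 = 890.6 mm total.
Per side: 890.6 / 2 = 445.3 mm.
Round up → use L = 450 mm on each side.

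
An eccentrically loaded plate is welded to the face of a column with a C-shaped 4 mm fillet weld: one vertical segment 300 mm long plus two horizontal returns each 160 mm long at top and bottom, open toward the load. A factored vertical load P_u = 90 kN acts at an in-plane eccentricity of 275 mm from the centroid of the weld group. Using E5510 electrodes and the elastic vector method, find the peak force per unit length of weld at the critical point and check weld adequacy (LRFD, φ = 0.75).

E55XX → F_EXX = 550 MPa.
Total weld length L_w = 620 mm. Treat welds as unit-width lines.
Centroid: x̄ = 2×160×80 / 620 = 41.29 mm from the vertical weld.
Polar moment about centroid: J = I_x + I_y = [300³/12 + 2×160×150²] + [300×41.29² + 2(160³/12 + 160×38.71²)] = 11120000 mm³.
Direct shear f_v = P/L_w = 90×10³ / 620 = 145.2 N/mm (vertical).
Torsion M = P·e = 90×10³ × 275 = 24750000 N·mm.
Critical point at (x, y) = (118.7, 150) from centroid. f_tx = M·y/J = 333.7 N/mm; f_ty = M·x/J = 264.1 N/mm.
Resultant f_max = √[f_tx² + (f_v + f_ty)²] = √[333.7² + (145.2 + 264.1)²] = 528.1 N/mm.
Capacity per unit length: φr_n = 0.75 × 0.6 × 550 × (0.707 × 4) = 699.9 N/mm.
528.1 ≤ 699.9 → adequate.

f_max ≈ 528 N/mm; adequate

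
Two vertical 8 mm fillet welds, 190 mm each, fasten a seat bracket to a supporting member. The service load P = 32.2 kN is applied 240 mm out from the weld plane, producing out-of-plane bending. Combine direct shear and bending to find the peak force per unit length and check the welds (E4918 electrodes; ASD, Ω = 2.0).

E49XX → F_EXX = 490 MPa.
L_w = 2 × 190 = 380 mm; section modulus (unit throat) S = 2 × L²/6 = 12030 mm².
Direct shear f_v = P/L_w = 32.2×10³/380 = 84.74 N/mm.
Moment M = P × e = 32.2×10³ × 240 = 7728000 N·mm; bending f_b = M/S = 642.2 N/mm.
f_max = √(f_v² + f_b²) = √(84.74² + 642.2²) = 647.8 N/mm.
r_n/Ω = (1/2.0) × 0.6 × 490 × (0.707 × 8) = 831.4 N/mm → adequate.

f_max ≈ 648 N/mm; adequate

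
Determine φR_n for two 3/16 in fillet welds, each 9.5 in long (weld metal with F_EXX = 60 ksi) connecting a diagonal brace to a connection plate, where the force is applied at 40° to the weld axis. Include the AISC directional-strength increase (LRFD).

t_e = 0.707 × 0.1875 = 0.1326 in; A_we = 0.1326 × 19 = 2.519 in².
Directional factor: 1.0 + 0.5 sin^1.5(40°) = 1.258.
F_nw = 0.6 × 60 × 1.258 = 45.28 ksi.
φR_n = 0.75 × 45.28 × 2.519 = 85.53 kip.

φR_n ≈ 85.5 kip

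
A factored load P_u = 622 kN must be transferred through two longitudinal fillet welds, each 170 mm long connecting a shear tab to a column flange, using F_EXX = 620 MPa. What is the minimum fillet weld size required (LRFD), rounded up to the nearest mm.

Total weld length L = 340 mm.
Required throat t_e = P_u / (φ × 0.6 F_EXX × L) = 622 / (0.75 × 0.6 × 620 × 340 × 10⁻³) = 6.557 mm.
Required leg w = t_e / 0.707 = 9.274 mm → use 10 mm.

w = 10 mm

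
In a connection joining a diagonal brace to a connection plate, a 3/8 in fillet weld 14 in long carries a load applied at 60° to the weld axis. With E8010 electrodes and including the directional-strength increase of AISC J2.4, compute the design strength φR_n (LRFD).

φR_n ≈ 187 kips

E80XX → F_EXX = 80 ksi.
t_e = 0.707 × 0.375 = 0.2651 in; A_we = 0.2651 × 14 = 3.712 in².
Directional factor: 1.0 + 0.5 sin^1.5(60°) = 1.403.
F_nw = 0.6 × 80 × 1.403 = 67.34 ksi.
φR_n = 0.75 × 67.34 × 3.712 = 187.5 kips.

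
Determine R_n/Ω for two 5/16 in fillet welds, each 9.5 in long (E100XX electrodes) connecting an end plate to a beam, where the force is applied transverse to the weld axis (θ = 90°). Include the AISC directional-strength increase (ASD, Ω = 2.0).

E100XX → F_EXX = 100 ksi.
t_e = 0.707 × 0.3125 = 0.2209 in; A_we = 0.2209 × 19 = 4.198 in².
Directional factor: 1.0 + 0.5 sin^1.5(90°) = 1.5.
F_nw = 0.6 × 100 × 1.5 = 90 ksi.
R_n/Ω = (90 × 4.198) / 2.0 = 188.9 kips.

R_n/Ω ≈ 189 kips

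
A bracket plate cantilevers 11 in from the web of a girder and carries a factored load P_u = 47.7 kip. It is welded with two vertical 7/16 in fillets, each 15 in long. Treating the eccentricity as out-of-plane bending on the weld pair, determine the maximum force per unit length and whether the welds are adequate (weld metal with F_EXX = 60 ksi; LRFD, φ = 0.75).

L_w = 2 × 15 = 30 in; section modulus (unit throat) S = 2 × L²/6 = 75 in².
Direct shear f_v = P/L_w = 47.7/30 = 1.59 kip/in.
Moment M = P × e = 47.7 × 11 = 524.7 kip·in; bending f_b = M/S = 6.996 kip/in.
f_max = √(f_v² + f_b²) = √(1.59² + 6.996²) = 7.174 kip/in.
φr_n = 0.75 × 0.6 × 60 × (0.707 × 0.4375) = 8.351 kip/in → adequate.

f_max ≈ 7.17 kip/in; adequate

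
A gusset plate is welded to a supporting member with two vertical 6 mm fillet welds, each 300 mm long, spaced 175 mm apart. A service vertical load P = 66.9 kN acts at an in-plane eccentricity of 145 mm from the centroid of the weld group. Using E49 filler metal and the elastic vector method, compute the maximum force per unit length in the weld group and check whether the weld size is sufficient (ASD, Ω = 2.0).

f_max ≈ 260 N/mm; adequate

E49XX → F_EXX = 490 MPa.
Total weld length L_w = 600 mm. Treat welds as unit-width lines.
Polar moment about centroid: J = 2[d³/12 + d(b/2)²] = 2[300³/12 + 300×87.5²] = 9094000 mm³.
Direct shear f_v = P/L_w = 66.9×10³ / 600 = 111.5 N/mm (vertical).
Torsion M = P·e = 66.9×10³ × 145 = 9700500 N·mm.
Critical point at (x, y) = (87.5, 150) from centroid. f_tx = M·y/J = 160 N/mm; f_ty = M·x/J = 93.34 N/mm.
Resultant f_max = √[f_tx² + (f_v + f_ty)²] = √[160² + (111.5 + 93.34)²] = 259.9 N/mm.
Capacity per unit length: r_n/Ω = (1/2.0) × 0.6 × 490 × (0.707 × 6) = 623.6 N/mm.
259.9 ≤ 623.6 → adequate.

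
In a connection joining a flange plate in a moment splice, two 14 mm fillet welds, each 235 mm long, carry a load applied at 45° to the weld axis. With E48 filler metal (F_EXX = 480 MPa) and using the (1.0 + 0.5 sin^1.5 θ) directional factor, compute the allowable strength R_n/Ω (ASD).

R_n/Ω ≈ 869 kN

t_e = 0.707 × 14 = 9.898 mm; A_we = 9.898 × 470 = 4652 mm².
Directional factor: 1.0 + 0.5 sin^1.5(45°) = 1.297.
F_nw = 0.6 × 480 × 1.297 = 373.6 MPa.
R_n/Ω = (373.6 × 4652) / 2.0 × 10⁻³ = 869.1 kN.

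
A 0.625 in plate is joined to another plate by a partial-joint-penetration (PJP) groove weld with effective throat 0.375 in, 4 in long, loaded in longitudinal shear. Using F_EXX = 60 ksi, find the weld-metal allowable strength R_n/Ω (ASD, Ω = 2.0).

Effective throat (given) t_e = 0.375 in.
A_we = 0.375 × 4 = 1.5 in².
F_nw = 0.6 F_EXX = 36 ksi.
R_n/Ω = (36 × 1.5) / 2.0 = 27 kips.

R_n/Ω ≈ 27 kips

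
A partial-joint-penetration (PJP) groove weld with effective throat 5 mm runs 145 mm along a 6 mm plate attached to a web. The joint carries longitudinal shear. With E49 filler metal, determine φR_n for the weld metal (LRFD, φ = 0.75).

φR_n ≈ 160 kN

E49XX → F_EXX = 490 MPa.
Effective throat (given) t_e = 5 mm.
A_we = 5 × 145 = 725 mm².
F_nw = 0.6 F_EXX = 294 MPa.
φR_n = 0.75 × 294 × 725 × 10⁻³ = 159.9 kN.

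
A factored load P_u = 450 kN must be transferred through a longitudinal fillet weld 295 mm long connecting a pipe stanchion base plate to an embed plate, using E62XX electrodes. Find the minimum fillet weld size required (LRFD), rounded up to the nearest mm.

E62XX → F_EXX = 620 MPa.
Total weld length L = 295 mm.
Required throat t_e = P_u / (φ × 0.6 F_EXX × L) = 450 / (0.75 × 0.6 × 620 × 295 × 10⁻³) = 5.467 mm.
Required leg w = t_e / 0.707 = 7.733 mm → use 8 mm.

w = 8 mm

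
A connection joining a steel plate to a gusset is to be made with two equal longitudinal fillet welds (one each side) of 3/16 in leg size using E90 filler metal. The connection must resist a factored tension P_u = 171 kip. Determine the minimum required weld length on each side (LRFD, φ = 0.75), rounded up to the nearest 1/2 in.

E90XX → F_EXX = 90 ksi.
Throat t_e = 0.707 × 0.1875 = 0.1326 in.
φr_n = 0.75 × 0.6 × 90 × 0.1326 = 5.369 kip/in.
L_req = P_u / φr_n = 171 / 5.369 = 31.85 in total.
Per side: 31.85 / 2 = 15.93 in.
Round up → use L = 16 in on each side.

L = 16 in on each side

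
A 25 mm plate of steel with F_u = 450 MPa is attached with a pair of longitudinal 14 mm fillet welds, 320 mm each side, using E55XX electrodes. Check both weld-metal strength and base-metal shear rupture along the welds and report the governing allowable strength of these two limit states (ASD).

R_n/Ω ≈ 1050 kN (weld metal governs)

E55XX → F_EXX = 550 MPa.
t_e = 0.707 × 14 = 9.898 mm; L = 640 mm.
Weld metal: R_n/Ω = (1/2.0) × 0.6 × 550 × 9.898 × 640 × 10⁻³ = 1045 kN.
Base metal (shear rupture): R_n/Ω = (1/2.0) × 0.6 × 450 × 25 × 640 × 10⁻³ = 2160 kN.
Governing: weld metal.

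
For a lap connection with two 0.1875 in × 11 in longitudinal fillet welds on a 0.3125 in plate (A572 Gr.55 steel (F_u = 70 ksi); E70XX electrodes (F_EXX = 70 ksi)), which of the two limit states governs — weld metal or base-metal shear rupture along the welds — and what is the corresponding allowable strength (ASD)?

R_n/Ω ≈ 61.2 kips (weld metal governs)

t_e = 0.707 × 0.1875 = 0.1326 in; L = 22 in.
Weld metal: R_n/Ω = (1/2.0) × 0.6 × 70 × 0.1326 × 22 = 61.24 kips.
Base metal (shear rupture): R_n/Ω = (1/2.0) × 0.6 × 70 × 0.3125 × 22 = 144.4 kips.
Governing: weld metal.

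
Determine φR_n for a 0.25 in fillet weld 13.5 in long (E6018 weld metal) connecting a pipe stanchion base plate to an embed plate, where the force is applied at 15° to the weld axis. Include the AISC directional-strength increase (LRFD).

φR_n ≈ 68.7 kip

E60XX → F_EXX = 60 ksi.
t_e = 0.707 × 0.25 = 0.1767 in; A_we = 0.1767 × 13.5 = 2.386 in².
Directional factor: 1.0 + 0.5 sin^1.5(15°) = 1.066.
F_nw = 0.6 × 60 × 1.066 = 38.37 ksi.
φR_n = 0.75 × 38.37 × 2.386 = 68.67 kip.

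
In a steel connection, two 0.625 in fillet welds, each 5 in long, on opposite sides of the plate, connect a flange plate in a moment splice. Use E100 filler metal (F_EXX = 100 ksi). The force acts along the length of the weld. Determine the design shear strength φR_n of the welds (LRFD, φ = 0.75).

φR_n ≈ 199 kip

Effective throat t_e = 0.707 × 0.625 = 0.4419 in.
Total length L = 10 in; A_we = 0.4419 × 10 = 4.419 in².
F_nw = 0.6 F_EXX = 0.6 × 100 = 60 ksi.
φR_n = 0.75 × 60 × 4.419 = 198.8 kip.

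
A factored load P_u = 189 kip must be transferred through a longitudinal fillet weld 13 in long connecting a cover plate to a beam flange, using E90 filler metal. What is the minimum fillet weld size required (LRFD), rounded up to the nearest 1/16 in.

w = 9/16 in

E90XX → F_EXX = 90 ksi.
Total weld length L = 13 in.
Required throat t_e = P_u / (φ × 0.6 F_EXX × L) = 189 / (0.75 × 0.6 × 90 × 13) = 0.359 in.
Required leg w = t_e / 0.707 = 0.5077 in → use 9/16 in.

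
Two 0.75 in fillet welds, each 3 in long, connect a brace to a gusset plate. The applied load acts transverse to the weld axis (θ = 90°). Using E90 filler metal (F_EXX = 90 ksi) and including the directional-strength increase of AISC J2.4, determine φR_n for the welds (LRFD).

φR_n ≈ 193 kips

t_e = 0.707 × 0.75 = 0.5302 in; A_we = 0.5302 × 6 = 3.181 in².
Directional factor: 1.0 + 0.5 sin^1.5(90°) = 1.5.
F_nw = 0.6 × 90 × 1.5 = 81 ksi.
φR_n = 0.75 × 81 × 3.181 = 193.3 kips.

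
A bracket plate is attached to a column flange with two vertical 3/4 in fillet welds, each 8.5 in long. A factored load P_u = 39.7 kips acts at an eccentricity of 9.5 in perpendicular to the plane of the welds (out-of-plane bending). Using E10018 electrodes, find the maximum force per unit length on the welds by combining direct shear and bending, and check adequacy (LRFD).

f_max ≈ 15.8 kip/in; adequate

E100XX → F_EXX = 100 ksi.
L_w = 2 × 8.5 = 17 in; section modulus (unit throat) S = 2 × L²/6 = 24.08 in².
Direct shear f_v = P/L_w = 39.7/17 = 2.335 kip/in.
Moment M = P × e = 39.7 × 9.5 = 377.15 kip·in; bending f_b = M/S = 15.66 kip/in.
f_max = √(f_v² + f_b²) = √(2.335² + 15.66²) = 15.83 kip/in.
φr_n = 0.75 × 0.6 × 100 × (0.707 × 0.75) = 23.86 kip/in → adequate.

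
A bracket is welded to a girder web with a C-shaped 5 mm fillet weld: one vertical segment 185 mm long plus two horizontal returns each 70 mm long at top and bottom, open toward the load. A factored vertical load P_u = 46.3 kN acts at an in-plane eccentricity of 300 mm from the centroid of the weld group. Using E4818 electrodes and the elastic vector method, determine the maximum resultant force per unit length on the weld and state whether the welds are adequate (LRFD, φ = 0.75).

E48XX → F_EXX = 480 MPa.
Total weld length L_w = 325 mm. Treat welds as unit-width lines.
Centroid: x̄ = 2×70×35 / 325 = 15.08 mm from the vertical weld.
Polar moment about centroid: J = I_x + I_y = [185³/12 + 2×70×92.5²] + [185×15.08² + 2(70³/12 + 70×19.92²)] = 1880000 mm³.
Direct shear f_v = P/L_w = 46.3×10³ / 325 = 142.5 N/mm (vertical).
Torsion M = P·e = 46.3×10³ × 300 = 13890000 N·mm.
Critical point at (x, y) = (54.92, 92.5) from centroid. f_tx = M·y/J = 683.3 N/mm; f_ty = M·x/J = 405.7 N/mm.
Resultant f_max = √[f_tx² + (f_v + f_ty)²] = √[683.3² + (142.5 + 405.7)²] = 876 N/mm.
Capacity per unit length: φr_n = 0.75 × 0.6 × 480 × (0.707 × 5) = 763.6 N/mm.
876 > 763.6 → NOT adequate.

f_max ≈ 876 N/mm; NOT adequate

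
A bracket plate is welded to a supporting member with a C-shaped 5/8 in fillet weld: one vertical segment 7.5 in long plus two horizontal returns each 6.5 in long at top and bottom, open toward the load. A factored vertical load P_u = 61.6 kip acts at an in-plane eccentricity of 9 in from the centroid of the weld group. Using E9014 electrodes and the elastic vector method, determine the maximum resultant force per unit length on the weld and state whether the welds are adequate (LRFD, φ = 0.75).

E90XX → F_EXX = 90 ksi.
Total weld length L_w = 20.5 in. Treat welds as unit-width lines.
Centroid: x̄ = 2×6.5×3.25 / 20.5 = 2.061 in from the vertical weld.
Polar moment about centroid: J = I_x + I_y = [7.5³/12 + 2×6.5×3.75²] + [7.5×2.061² + 2(6.5³/12 + 6.5×1.189²)] = 314 in³.
Direct shear f_v = P/L_w = 61.6 / 20.5 = 3.005 kip/in (vertical).
Torsion M = P·e = 61.6 × 9 = 554.4 kip·in.
Critical point at (x, y) = (4.439, 3.75) from centroid. f_tx = M·y/J = 6.622 kip/in; f_ty = M·x/J = 7.838 kip/in.
Resultant f_max = √[f_tx² + (f_v + f_ty)²] = √[6.622² + (3.005 + 7.838)²] = 12.7 kip/in.
Capacity per unit length: φr_n = 0.75 × 0.6 × 90 × (0.707 × 0.625) = 17.9 kip/in.
12.7 ≤ 17.9 → adequate.

f_max ≈ 12.7 kip/in; adequate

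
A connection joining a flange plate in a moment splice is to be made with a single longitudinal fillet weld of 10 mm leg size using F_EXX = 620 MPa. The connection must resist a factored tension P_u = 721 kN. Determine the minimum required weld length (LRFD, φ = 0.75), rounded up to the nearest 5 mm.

Throat t_e = 0.707 × 10 = 7.07 mm.
φr_n = 0.75 × 0.6 × 620 × 7.07 × 10⁻³ = 1.973 kN/mm.
L_req = P_u / φr_n = 721 / 1.973 = 365.5 mm total.
Round up → use L = 370 mm.

L = 370 mm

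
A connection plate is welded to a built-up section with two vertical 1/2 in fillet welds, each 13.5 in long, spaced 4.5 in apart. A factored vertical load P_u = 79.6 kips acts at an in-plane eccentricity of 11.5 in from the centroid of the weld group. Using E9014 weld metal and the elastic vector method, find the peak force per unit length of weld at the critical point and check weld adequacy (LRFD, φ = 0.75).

f_max ≈ 13.1 kip/in; adequate

E90XX → F_EXX = 90 ksi.
Total weld length L_w = 27 in. Treat welds as unit-width lines.
Polar moment about centroid: J = 2[d³/12 + d(b/2)²] = 2[13.5³/12 + 13.5×2.25²] = 546.8 in³.
Direct shear f_v = P/L_w = 79.6 / 27 = 2.948 kip/in (vertical).
Torsion M = P·e = 79.6 × 11.5 = 915.4 kip·in.
Critical point at (x, y) = (2.25, 6.75) from centroid. f_tx = M·y/J = 11.3 kip/in; f_ty = M·x/J = 3.767 kip/in.
Resultant f_max = √[f_tx² + (f_v + f_ty)²] = √[11.3² + (2.948 + 3.767)²] = 13.15 kip/in.
Capacity per unit length: φr_n = 0.75 × 0.6 × 90 × (0.707 × 0.5) = 14.32 kip/in.
13.15 ≤ 14.32 → adequate.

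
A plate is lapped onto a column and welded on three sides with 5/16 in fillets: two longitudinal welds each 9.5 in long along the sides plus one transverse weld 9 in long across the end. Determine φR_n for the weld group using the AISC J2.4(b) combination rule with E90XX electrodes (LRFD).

E90XX → F_EXX = 90 ksi.
t_e = 0.707 × 0.3125 = 0.2209 in.
R_nwl = 0.6 × 90 × 0.2209 × 19 = 226.7 kips (longitudinal, 2 welds).
R_nwt = 0.6 × 90 × 0.2209 × 9 = 107.4 kips (transverse, base value).
(i) R_nwl + R_nwt = 334.1 kips; (ii) 0.85 R_nwl + 1.5 R_nwt = 353.7 kips.
R_n = max = 353.7 kips [governs: (ii)]; φR_n = 265.3 kips.

φR_n ≈ 265 kips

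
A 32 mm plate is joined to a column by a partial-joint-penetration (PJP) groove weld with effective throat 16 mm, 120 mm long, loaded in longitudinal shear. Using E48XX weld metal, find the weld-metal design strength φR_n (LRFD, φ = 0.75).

E48XX → F_EXX = 480 MPa.
Effective throat (given) t_e = 16 mm.
A_we = 16 × 120 = 1920 mm².
F_nw = 0.6 F_EXX = 288 MPa.
φR_n = 0.75 × 288 × 1920 × 10⁻³ = 414.7 kN.

φR_n ≈ 415 kN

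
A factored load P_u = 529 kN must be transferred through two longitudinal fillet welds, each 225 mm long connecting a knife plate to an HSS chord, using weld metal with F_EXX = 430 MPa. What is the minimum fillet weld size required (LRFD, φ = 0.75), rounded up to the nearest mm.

Total weld length L = 450 mm.
Required throat t_e = P_u / (φ × 0.6 F_EXX × L) = 529 / (0.75 × 0.6 × 430 × 450 × 10⁻³) = 6.075 mm.
Required leg w = t_e / 0.707 = 8.593 mm → use 9 mm.

w = 9 mm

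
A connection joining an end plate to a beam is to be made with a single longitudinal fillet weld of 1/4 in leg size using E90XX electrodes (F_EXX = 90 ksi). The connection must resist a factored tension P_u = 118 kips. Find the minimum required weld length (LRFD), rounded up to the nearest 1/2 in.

L = 16.5 in

Throat t_e = 0.707 × 0.25 = 0.1767 in.
φr_n = 0.75 × 0.6 × 90 × 0.1767 = 7.158 kips/in.
L_req = P_u / φr_n = 118 / 7.158 = 16.48 in total.
Round up → use L = 16.5 in.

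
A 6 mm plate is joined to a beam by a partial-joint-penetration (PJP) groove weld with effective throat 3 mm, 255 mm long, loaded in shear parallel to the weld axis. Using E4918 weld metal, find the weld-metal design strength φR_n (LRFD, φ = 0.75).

E49XX → F_EXX = 490 MPa.
Effective throat (given) t_e = 3 mm.
A_we = 3 × 255 = 765 mm².
F_nw = 0.6 F_EXX = 294 MPa.
φR_n = 0.75 × 294 × 765 × 10⁻³ = 168.7 kN.

φR_n ≈ 169 kN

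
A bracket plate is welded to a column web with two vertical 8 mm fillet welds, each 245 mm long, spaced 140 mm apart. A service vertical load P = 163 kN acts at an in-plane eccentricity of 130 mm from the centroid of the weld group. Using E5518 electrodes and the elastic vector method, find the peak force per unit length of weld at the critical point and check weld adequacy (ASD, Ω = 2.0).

E55XX → F_EXX = 550 MPa.
Total weld length L_w = 490 mm. Treat welds as unit-width lines.
Polar moment about centroid: J = 2[d³/12 + d(b/2)²] = 2[245³/12 + 245×70²] = 4852000 mm³.
Direct shear f_v = P/L_w = 163×10³ / 490 = 332.7 N/mm (vertical).
Torsion M = P·e = 163×10³ × 130 = 21190000 N·mm.
Critical point at (x, y) = (70, 122.5) from centroid. f_tx = M·y/J = 535 N/mm; f_ty = M·x/J = 305.7 N/mm.
Resultant f_max = √[f_tx² + (f_v + f_ty)²] = √[535² + (332.7 + 305.7)²] = 832.9 N/mm.
Capacity per unit length: r_n/Ω = (1/2.0) × 0.6 × 550 × (0.707 × 8) = 933.2 N/mm.
832.9 ≤ 933.2 → adequate.

f_max ≈ 833 N/mm; adequate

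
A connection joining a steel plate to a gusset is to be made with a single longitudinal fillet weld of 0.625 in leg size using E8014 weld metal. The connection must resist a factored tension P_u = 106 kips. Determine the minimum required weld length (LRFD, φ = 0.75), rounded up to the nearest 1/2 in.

L = 7 in

E80XX → F_EXX = 80 ksi.
Throat t_e = 0.707 × 0.625 = 0.4419 in.
φr_n = 0.75 × 0.6 × 80 × 0.4419 = 15.91 kips/in.
L_req = P_u / φr_n = 106 / 15.91 = 6.664 in total.
Round up → use L = 7 in.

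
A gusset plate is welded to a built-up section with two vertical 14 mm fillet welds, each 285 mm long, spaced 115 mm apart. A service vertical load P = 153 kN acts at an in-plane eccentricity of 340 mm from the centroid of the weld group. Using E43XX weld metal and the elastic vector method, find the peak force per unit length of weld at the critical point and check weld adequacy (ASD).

E43XX → F_EXX = 430 MPa.
Total weld length L_w = 570 mm. Treat welds as unit-width lines.
Polar moment about centroid: J = 2[d³/12 + d(b/2)²] = 2[285³/12 + 285×57.5²] = 5743000 mm³.
Direct shear f_v = P/L_w = 153×10³ / 570 = 268.4 N/mm (vertical).
Torsion M = P·e = 153×10³ × 340 = 52020000 N·mm.
Critical point at (x, y) = (57.5, 142.5) from centroid. f_tx = M·y/J = 1291 N/mm; f_ty = M·x/J = 520.9 N/mm.
Resultant f_max = √[f_tx² + (f_v + f_ty)²] = √[1291² + (268.4 + 520.9)²] = 1513 N/mm.
Capacity per unit length: r_n/Ω = (1/2.0) × 0.6 × 430 × (0.707 × 14) = 1277 N/mm.
1513 > 1277 → NOT adequate.

f_max ≈ 1510 N/mm; NOT adequate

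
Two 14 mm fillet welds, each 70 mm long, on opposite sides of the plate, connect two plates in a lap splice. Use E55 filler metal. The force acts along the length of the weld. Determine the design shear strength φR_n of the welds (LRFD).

φR_n ≈ 343 kN

E55XX → F_EXX = 550 MPa.
Effective throat t_e = 0.707 × 14 = 9.898 mm.
Total length L = 140 mm; A_we = 9.898 × 140 = 1386 mm².
F_nw = 0.6 F_EXX = 0.6 × 550 = 330 MPa.
φR_n = 0.75 × 330 × 1386 × 10⁻³ = 343 kN.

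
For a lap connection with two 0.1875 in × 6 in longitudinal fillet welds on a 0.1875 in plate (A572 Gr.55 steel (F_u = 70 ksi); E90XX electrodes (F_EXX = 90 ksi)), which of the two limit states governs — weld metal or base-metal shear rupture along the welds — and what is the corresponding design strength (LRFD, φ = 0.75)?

t_e = 0.707 × 0.1875 = 0.1326 in; L = 12 in.
Weld metal: φR_n = 0.75 × 0.6 × 90 × 0.1326 × 12 = 64.43 kip.
Base metal (shear rupture): φR_n = 0.75 × 0.6 × 70 × 0.1875 × 12 = 70.88 kip.
Governing: weld metal.

φR_n ≈ 64.4 kip (weld metal governs)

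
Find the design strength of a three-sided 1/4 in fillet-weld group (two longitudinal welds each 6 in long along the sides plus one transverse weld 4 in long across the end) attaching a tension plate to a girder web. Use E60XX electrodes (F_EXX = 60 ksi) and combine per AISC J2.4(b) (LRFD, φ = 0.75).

φR_n ≈ 77.3 kips

t_e = 0.707 × 0.25 = 0.1767 in.
R_nwl = 0.6 × 60 × 0.1767 × 12 = 76.36 kips (longitudinal, 2 welds).
R_nwt = 0.6 × 60 × 0.1767 × 4 = 25.45 kips (transverse, base value).
(i) R_nwl + R_nwt = 101.8 kips; (ii) 0.85 R_nwl + 1.5 R_nwt = 103.1 kips.
R_n = max = 103.1 kips [governs: (ii)]; φR_n = 77.31 kips.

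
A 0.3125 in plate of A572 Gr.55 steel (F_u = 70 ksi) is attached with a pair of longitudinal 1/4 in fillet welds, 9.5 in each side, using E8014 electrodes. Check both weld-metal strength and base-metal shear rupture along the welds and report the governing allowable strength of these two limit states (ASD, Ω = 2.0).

R_n/Ω ≈ 80.6 kips (weld metal governs)

E80XX → F_EXX = 80 ksi.
t_e = 0.707 × 0.25 = 0.1767 in; L = 19 in.
Weld metal: R_n/Ω = (1/2.0) × 0.6 × 80 × 0.1767 × 19 = 80.6 kips.
Base metal (shear rupture): R_n/Ω = (1/2.0) × 0.6 × 70 × 0.3125 × 19 = 124.7 kips.
Governing: weld metal.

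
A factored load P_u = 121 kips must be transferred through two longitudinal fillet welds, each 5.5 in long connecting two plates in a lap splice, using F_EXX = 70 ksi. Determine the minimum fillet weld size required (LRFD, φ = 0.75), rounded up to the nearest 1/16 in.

w = 1/2 in

Total weld length L = 11 in.
Required throat t_e = P_u / (φ × 0.6 F_EXX × L) = 121 / (0.75 × 0.6 × 70 × 11) = 0.3492 in.
Required leg w = t_e / 0.707 = 0.4939 in → use 1/2 in.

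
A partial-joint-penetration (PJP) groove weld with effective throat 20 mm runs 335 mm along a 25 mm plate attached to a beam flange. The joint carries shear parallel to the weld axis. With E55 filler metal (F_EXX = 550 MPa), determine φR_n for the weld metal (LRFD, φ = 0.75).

φR_n ≈ 1660 kN

Effective throat (given) t_e = 20 mm.
A_we = 20 × 335 = 6700 mm².
F_nw = 0.6 F_EXX = 330 MPa.
φR_n = 0.75 × 330 × 6700 × 10⁻³ = 1658 kN.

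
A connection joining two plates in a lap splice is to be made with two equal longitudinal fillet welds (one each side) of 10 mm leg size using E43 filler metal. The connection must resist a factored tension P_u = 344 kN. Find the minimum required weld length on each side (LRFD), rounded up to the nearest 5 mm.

E43XX → F_EXX = 430 MPa.
Throat t_e = 0.707 × 10 = 7.07 mm.
φr_n = 0.75 × 0.6 × 430 × 7.07 × 10⁻³ = 1.368 kN/mm.
L_req = P_u / φr_n = 344 / 1.368 = 251.5 mm total.
Per side: 251.5 / 2 = 125.7 mm.
Round up → use L = 130 mm on each side.

L = 130 mm on each side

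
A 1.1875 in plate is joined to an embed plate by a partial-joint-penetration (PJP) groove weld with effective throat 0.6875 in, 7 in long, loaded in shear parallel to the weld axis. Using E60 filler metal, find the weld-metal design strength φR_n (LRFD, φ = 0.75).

φR_n ≈ 130 kip

E60XX → F_EXX = 60 ksi.
Effective throat (given) t_e = 0.6875 in.
A_we = 0.6875 × 7 = 4.812 in².
F_nw = 0.6 F_EXX = 36 ksi.
φR_n = 0.75 × 36 × 4.812 = 129.9 kip.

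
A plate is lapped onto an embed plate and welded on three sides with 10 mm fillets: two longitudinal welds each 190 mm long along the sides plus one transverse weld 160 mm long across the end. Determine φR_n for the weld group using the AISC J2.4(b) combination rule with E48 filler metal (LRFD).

φR_n ≈ 860 kN

E48XX → F_EXX = 480 MPa.
t_e = 0.707 × 10 = 7.07 mm.
R_nwl = 0.6 × 480 × 7.07 × 380 × 10⁻³ = 773.7 kN (longitudinal, 2 welds).
R_nwt = 0.6 × 480 × 7.07 × 160 × 10⁻³ = 325.8 kN (transverse, base value).
(i) R_nwl + R_nwt = 1100 kN; (ii) 0.85 R_nwl + 1.5 R_nwt = 1146 kN.
R_n = max = 1146 kN [governs: (ii)]; φR_n = 859.8 kN.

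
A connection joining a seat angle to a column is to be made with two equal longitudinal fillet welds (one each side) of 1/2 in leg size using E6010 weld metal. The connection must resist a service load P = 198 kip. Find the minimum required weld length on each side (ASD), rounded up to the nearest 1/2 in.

E60XX → F_EXX = 60 ksi.
Throat t_e = 0.707 × 0.5 = 0.3535 in.
r_n/Ω = (0.6 × 60 × 0.3535) / 2.0 = 6.363 kip/in.
L_req = P / (r_n/Ω) = 198 / 6.363 = 31.12 in total.
Per side: 31.12 / 2 = 15.56 in.
Round up → use L = 16 in on each side.

L = 16 in on each side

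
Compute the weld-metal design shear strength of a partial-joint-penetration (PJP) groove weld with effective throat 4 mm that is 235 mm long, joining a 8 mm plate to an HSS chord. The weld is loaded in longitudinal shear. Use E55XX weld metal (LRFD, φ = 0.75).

E55XX → F_EXX = 550 MPa.
Effective throat (given) t_e = 4 mm.
A_we = 4 × 235 = 940 mm².
F_nw = 0.6 F_EXX = 330 MPa.
φR_n = 0.75 × 330 × 940 × 10⁻³ = 232.6 kN.

φR_n ≈ 233 kN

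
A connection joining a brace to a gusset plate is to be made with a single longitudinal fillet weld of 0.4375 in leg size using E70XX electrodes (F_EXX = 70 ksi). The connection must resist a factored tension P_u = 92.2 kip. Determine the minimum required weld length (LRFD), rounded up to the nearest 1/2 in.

L = 9.5 in

Throat t_e = 0.707 × 0.4375 = 0.3093 in.
φr_n = 0.75 × 0.6 × 70 × 0.3093 = 9.743 kip/in.
L_req = P_u / φr_n = 92.2 / 9.743 = 9.463 in total.
Round up → use L = 9.5 in.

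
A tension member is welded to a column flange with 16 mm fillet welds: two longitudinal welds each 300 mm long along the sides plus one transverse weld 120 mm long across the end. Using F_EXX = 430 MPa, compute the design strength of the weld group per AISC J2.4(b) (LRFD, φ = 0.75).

φR_n ≈ 1580 kN

t_e = 0.707 × 16 = 11.31 mm.
R_nwl = 0.6 × 430 × 11.31 × 600 × 10⁻³ = 1751 kN (longitudinal, 2 welds).
R_nwt = 0.6 × 430 × 11.31 × 120 × 10⁻³ = 350.2 kN (transverse, base value).
(i) R_nwl + R_nwt = 2101 kN; (ii) 0.85 R_nwl + 1.5 R_nwt = 2014 kN.
R_n = max = 2101 kN [governs: (i)]; φR_n = 1576 kN.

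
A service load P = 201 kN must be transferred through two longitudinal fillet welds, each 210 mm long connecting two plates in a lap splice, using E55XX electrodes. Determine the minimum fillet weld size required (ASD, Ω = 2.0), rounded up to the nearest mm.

E55XX → F_EXX = 550 MPa.
Total weld length L = 420 mm.
Required throat t_e = P × Ω / (0.6 F_EXX × L) = 201 × 2.0 / (0.6 × 550 × 420 × 10⁻³) = 2.9 mm.
Required leg w = t_e / 0.707 = 4.102 mm → use 5 mm.

w = 5 mm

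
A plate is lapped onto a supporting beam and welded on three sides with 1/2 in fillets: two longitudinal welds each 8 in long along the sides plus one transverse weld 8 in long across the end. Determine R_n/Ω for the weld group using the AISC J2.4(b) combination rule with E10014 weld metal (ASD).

E100XX → F_EXX = 100 ksi.
t_e = 0.707 × 0.5 = 0.3535 in.
R_nwl = 0.6 × 100 × 0.3535 × 16 = 339.4 kips (longitudinal, 2 welds).
R_nwt = 0.6 × 100 × 0.3535 × 8 = 169.7 kips (transverse, base value).
(i) R_nwl + R_nwt = 509 kips; (ii) 0.85 R_nwl + 1.5 R_nwt = 543 kips.
R_n = max = 543 kips [governs: (ii)]; R_n/Ω = 271.5 kips.

R_n/Ω ≈ 271 kips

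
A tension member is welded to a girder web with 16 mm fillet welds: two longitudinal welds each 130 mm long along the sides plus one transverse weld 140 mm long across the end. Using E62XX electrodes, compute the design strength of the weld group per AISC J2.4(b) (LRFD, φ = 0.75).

φR_n ≈ 1360 kN

E62XX → F_EXX = 620 MPa.
t_e = 0.707 × 16 = 11.31 mm.
R_nwl = 0.6 × 620 × 11.31 × 260 × 10⁻³ = 1094 kN (longitudinal, 2 welds).
R_nwt = 0.6 × 620 × 11.31 × 140 × 10⁻³ = 589.1 kN (transverse, base value).
(i) R_nwl + R_nwt = 1683 kN; (ii) 0.85 R_nwl + 1.5 R_nwt = 1814 kN.
R_n = max = 1814 kN [governs: (ii)]; φR_n = 1360 kN.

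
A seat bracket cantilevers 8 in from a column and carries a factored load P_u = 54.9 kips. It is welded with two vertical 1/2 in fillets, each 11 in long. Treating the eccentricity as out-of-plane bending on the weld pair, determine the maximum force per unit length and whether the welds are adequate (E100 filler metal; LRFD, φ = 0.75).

E100XX → F_EXX = 100 ksi.
L_w = 2 × 11 = 22 in; section modulus (unit throat) S = 2 × L²/6 = 40.33 in².
Direct shear f_v = P/L_w = 54.9/22 = 2.495 kip/in.
Moment M = P × e = 54.9 × 8 = 439.2 kip·in; bending f_b = M/S = 10.89 kip/in.
f_max = √(f_v² + f_b²) = √(2.495² + 10.89²) = 11.17 kip/in.
φr_n = 0.75 × 0.6 × 100 × (0.707 × 0.5) = 15.91 kip/in → adequate.

f_max ≈ 11.2 kip/in; adequate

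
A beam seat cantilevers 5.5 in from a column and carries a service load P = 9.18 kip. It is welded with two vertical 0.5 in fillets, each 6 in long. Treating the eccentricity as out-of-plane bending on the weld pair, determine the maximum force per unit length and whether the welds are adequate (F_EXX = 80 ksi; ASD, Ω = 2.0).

f_max ≈ 4.28 kip/in; adequate

L_w = 2 × 6 = 12 in; section modulus (unit throat) S = 2 × L²/6 = 12 in².
Direct shear f_v = P/L_w = 9.18/12 = 0.765 kip/in.
Moment M = P × e = 9.18 × 5.5 = 50.49 kip·in; bending f_b = M/S = 4.207 kip/in.
f_max = √(f_v² + f_b²) = √(0.765² + 4.207²) = 4.276 kip/in.
r_n/Ω = (1/2.0) × 0.6 × 80 × (0.707 × 0.5) = 8.484 kip/in → adequate.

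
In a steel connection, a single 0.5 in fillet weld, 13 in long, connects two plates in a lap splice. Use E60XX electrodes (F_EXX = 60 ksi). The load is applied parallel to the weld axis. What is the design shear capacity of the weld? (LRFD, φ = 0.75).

φR_n ≈ 124 kip

Effective throat t_e = 0.707 × 0.5 = 0.3535 in.
Total length L = 13 in; A_we = 0.3535 × 13 = 4.595 in².
F_nw = 0.6 F_EXX = 0.6 × 60 = 36 ksi.
φR_n = 0.75 × 36 × 4.595 = 124.1 kip.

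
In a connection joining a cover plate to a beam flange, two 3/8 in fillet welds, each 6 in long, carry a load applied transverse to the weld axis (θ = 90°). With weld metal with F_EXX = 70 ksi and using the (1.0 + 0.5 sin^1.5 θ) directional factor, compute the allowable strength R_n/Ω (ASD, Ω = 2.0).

t_e = 0.707 × 0.375 = 0.2651 in; A_we = 0.2651 × 12 = 3.181 in².
Directional factor: 1.0 + 0.5 sin^1.5(90°) = 1.5.
F_nw = 0.6 × 70 × 1.5 = 63 ksi.
R_n/Ω = (63 × 3.181) / 2.0 = 100.2 kip.

R_n/Ω ≈ 100 kip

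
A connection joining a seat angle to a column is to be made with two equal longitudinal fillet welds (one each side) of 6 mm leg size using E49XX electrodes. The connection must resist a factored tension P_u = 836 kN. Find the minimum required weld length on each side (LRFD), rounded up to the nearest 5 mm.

E49XX → F_EXX = 490 MPa.
Throat t_e = 0.707 × 6 = 4.242 mm.
φr_n = 0.75 × 0.6 × 490 × 4.242 × 10⁻³ = 0.9354 kN/mm.
L_req = P_u / φr_n = 836 / 0.9354 = 893.8 mm total.
Per side: 893.8 / 2 = 446.9 mm.
Round up → use L = 450 mm on each side.

L = 450 mm on each side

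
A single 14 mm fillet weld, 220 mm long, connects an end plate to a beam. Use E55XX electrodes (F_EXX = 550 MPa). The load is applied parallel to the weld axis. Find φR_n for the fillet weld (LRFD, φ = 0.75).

Effective throat t_e = 0.707 × 14 = 9.898 mm.
Total length L = 220 mm; A_we = 9.898 × 220 = 2178 mm².
F_nw = 0.6 F_EXX = 0.6 × 550 = 330 MPa.
φR_n = 0.75 × 330 × 2178 × 10⁻³ = 538.9 kN.

φR_n ≈ 539 kN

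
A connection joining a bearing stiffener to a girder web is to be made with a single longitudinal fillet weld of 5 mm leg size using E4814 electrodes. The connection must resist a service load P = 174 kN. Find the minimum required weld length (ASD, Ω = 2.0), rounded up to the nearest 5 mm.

E48XX → F_EXX = 480 MPa.
Throat t_e = 0.707 × 5 = 3.535 mm.
r_n/Ω = (0.6 × 480 × 3.535) / 2.0 = 509 N/mm = 0.509 kN/mm.
L_req = P / (r_n/Ω) = 174 / 0.509 = 341.8 mm total.
Round up → use L = 345 mm.

L = 345 mm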